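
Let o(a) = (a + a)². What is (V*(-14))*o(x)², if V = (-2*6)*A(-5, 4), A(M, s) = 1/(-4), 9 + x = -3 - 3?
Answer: -34020000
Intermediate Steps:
x = -15 (x = -9 + (-3 - 3) = -9 - 6 = -15)
o(a) = 4*a² (o(a) = (2*a)² = 4*a²)
A(M, s) = -¼
V = 3 (V = -2*6*(-¼) = -12*(-¼) = 3)
(V*(-14))*o(x)² = (3*(-14))*(4*(-15)²)² = -42*(4*225)² = -42*900² = -42*810000 = -34020000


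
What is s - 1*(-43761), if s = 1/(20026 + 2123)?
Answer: 969262390/22149 ≈ 43761.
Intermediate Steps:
s = 1/22149 ≈ 4.5149e-5
s - 1*(-43761) = 1/22149 - 1*(-43761) = 1/22149 + 43761 = 969262390/22149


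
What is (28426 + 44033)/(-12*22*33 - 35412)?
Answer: -24153/14708 ≈ -1.6422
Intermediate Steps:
(28426 + 44033)/(-12*22*33 - 35412) = 72459/(-264*33 - 35412) = 72459/(-8712 - 35412) = 72459/(-44124) = 72459*(-1/44124) = -24153/14708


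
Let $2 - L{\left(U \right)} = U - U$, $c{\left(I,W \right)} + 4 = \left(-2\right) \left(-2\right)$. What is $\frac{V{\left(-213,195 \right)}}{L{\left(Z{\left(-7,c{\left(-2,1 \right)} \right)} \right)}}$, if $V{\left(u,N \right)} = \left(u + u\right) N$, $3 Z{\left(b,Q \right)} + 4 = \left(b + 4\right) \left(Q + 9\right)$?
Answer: $-41535$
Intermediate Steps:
$c{\left(I,W \right)} = 0$ ($c{\left(I,W \right)} = -4 - -4 = -4 + 4 = 0$)
$Z{\left(b,Q \right)} = - \frac{4}{3} + \frac{\left(4 + b\right) \left(9 + Q\right)}{3}$ ($Z{\left(b,Q \right)} = - \frac{4}{3} + \frac{\left(b + 4\right) \left(Q + 9\right)}{3} = - \frac{4}{3} + \frac{\left(4 + b\right) \left(9 + Q\right)}{3}$)
$V{\left(u,N \right)} = 2 N u$ ($V{\left(u,N \right)} = 2 u N = 2 N u$)
$L{\left(U \right)} = 2$ ($L{\left(U \right)} = 2 - \left(U - U\right) = 2 - 0 = 2 + 0 = 2$)
$\frac{V{\left(-213,195 \right)}}{L{\left(Z{\left(-7,c{\left(-2,1 \right)} \right)} \right)}} = \frac{2 \cdot 195 \left(-213\right)}{2} = \left(-83070\right) \frac{1}{2} = -41535$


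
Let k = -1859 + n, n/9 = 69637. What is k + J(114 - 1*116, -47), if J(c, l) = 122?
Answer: 624996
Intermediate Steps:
n = 626733 (n = 9*69637 = 626733)
k = 624874 (k = -1859 + 626733 = 624874)
k + J(114 - 1*116, -47) = 624874 + 122 = 624996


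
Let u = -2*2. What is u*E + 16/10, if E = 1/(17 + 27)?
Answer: 83/55 ≈ 1.5091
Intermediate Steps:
u = -4
E = 1/44 ≈ 0.022727
u*E + 16/10 = -4*1/44 + 16/10 = -1/11 + 16*(1/10) = -1/11 + 8/5 = 83/55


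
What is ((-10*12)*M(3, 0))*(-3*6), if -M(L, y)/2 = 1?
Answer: -4320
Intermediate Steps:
M(L, y) = -2 (M(L, y) = -2*1 = -2)
((-10*12)*M(3, 0))*(-3*6) = (-10*12*(-2))*(-3*6) = -120*(-2)*(-18) = 240*(-18) = -4320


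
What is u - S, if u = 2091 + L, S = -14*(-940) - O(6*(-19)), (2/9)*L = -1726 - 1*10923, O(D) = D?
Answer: -136207/2 ≈ -68104.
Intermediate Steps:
L = -113841/2 (L = 9*(-1726 - 1*10923)/2 = 9*(-1726 - 10923)/2 = (9/2)*(-12649) = -113841/2 ≈ -56921.)
S = 13274 (S = -14*(-940) - 6*(-19) = 13160 - 1*(-114) = 13160 + 114 = 13274)
u = -109659/2 (u = 2091 - 113841/2 = -109659/2 ≈ -54830.)
u - S = -109659/2 - 1*13274 = -109659/2 - 13274 = -136207/2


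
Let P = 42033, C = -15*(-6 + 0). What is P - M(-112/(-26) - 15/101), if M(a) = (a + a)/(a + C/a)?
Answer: 7775193388081/184979731 ≈ 42033.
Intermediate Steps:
C = 90 (C = -15*(-6) = 90)
M(a) = 2*a/(a + 90/a) (M(a) = (a + a)/(a + 90/a) = (2*a)/(a + 90/a) = 2*a/(a + 90/a))
P - M(-112/(-26) - 15/101) = 42033 - 2*(-112/(-26) - 15/101)**2/(90 + (-112/(-26) - 15/101)**2) = 42033 - 2*(-112*(-1/26) - 15*1/101)**2/(90 + (-112*(-1/26) - 15*1/101)**2) = 42033 - 2*(56/13 - 15/101)**2/(90 + (56/13 - 15/101)**2) = 42033 - 2*(5461/1313)**2/(90 + (5461/1313)**2) = 42033 - 2*29822521/(1723969*(90 + 29822521/1723969)) = 42033 - 2*29822521/(1723969*184979731/1723969) = 42033 - 2*29822521*1723969/(1723969*184979731) = 42033 - 1*59645042/184979731 = 42033 - 59645042/184979731 = 7775193388081/184979731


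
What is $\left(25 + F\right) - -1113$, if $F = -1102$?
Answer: $36$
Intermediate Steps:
$\left(25 + F\right) - -1113 = \left(25 - 1102\right) - -1113 = -1077 + 1113 = 36$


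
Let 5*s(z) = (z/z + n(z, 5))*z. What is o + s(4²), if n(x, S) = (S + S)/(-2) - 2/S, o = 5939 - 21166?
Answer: -381027/25 ≈ -15241.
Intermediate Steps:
o = -15227
n(x, S) = -S - 2/S (n(x, S) = (2*S)*(-½) - 2/S = -S - 2/S)
s(z) = -22*z/25 (s(z) = ((z/z + (-1*5 - 2/5))*z)/5 = ((1 + (-5 - 2*⅕))*z)/5 = ((1 + (-5 - ⅖))*z)/5 = ((1 - 27/5)*z)/5 = (-22*z/5)/5 = -22*z/25)
o + s(4²) = -15227 - 22/25*4² = -15227 - 22/25*16 = -15227 - 352/25 = -381027/25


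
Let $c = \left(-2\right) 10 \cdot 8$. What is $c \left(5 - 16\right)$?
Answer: $1760$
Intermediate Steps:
$c = -160$ ($c = \left(-20\right) 8 = -160$)
$c \left(5 - 16\right) = - 160 \left(5 - 16\right) = \left(-160\right) \left(-11\right) = 1760$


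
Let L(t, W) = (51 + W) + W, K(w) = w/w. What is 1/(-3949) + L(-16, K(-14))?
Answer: 209296/3949 ≈ 53.000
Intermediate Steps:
K(w) = 1
L(t, W) = 51 + 2*W
1/(-3949) + L(-16, K(-14)) = 1/(-3949) + (51 + 2*1) = -1/3949 + (51 + 2) = -1/3949 + 53 = 209296/3949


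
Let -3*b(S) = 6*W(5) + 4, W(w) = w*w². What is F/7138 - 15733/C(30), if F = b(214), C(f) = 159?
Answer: -18723686/189157 ≈ -98.985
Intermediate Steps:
W(w) = w³
b(S) = -754/3 (b(S) = -(6*5³ + 4)/3 = -(6*125 + 4)/3 = -(750 + 4)/3 = -⅓*754 = -754/3)
F = -754/3 ≈ -251.33
F/7138 - 15733/C(30) = -754/3/7138 - 15733/159 = -754/3*1/7138 - 15733*1/159 = -377/10707 - 15733/159 = -18723686/189157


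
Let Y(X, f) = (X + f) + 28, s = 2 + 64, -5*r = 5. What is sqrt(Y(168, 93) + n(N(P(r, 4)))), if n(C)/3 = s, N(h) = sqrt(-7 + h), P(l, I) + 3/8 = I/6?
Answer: sqrt(487) ≈ 22.068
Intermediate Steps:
r = -1 (r = -1/5*5 = -1)
P(l, I) = -3/8 + I/6
s = 66
Y(X, f) = 28 + X + f
n(C) = 198 (n(C) = 3*66 = 198)
sqrt(Y(168, 93) + n(N(P(r, 4)))) = sqrt((28 + 168 + 93) + 198) = sqrt(289 + 198) = sqrt(487)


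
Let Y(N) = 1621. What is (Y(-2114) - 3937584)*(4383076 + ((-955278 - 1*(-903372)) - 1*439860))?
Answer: -15316052181530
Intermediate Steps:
(Y(-2114) - 3937584)*(4383076 + ((-955278 - 1*(-903372)) - 1*439860)) = (1621 - 3937584)*(4383076 + ((-955278 - 1*(-903372)) - 1*439860)) = -3935963*(4383076 + ((-955278 + 903372) - 439860)) = -3935963*(4383076 + (-51906 - 439860)) = -3935963*(4383076 - 491766) = -3935963*3891310 = -15316052181530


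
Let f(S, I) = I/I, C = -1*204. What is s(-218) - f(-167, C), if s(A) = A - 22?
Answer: -241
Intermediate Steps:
C = -204
f(S, I) = 1
s(A) = -22 + A
s(-218) - f(-167, C) = (-22 - 218) - 1*1 = -240 - 1 = -241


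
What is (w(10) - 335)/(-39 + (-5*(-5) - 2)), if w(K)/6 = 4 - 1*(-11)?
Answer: 245/16 ≈ 15.313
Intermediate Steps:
w(K) = 90 (w(K) = 6*(4 - 1*(-11)) = 6*(4 + 11) = 6*15 = 90)
(w(10) - 335)/(-39 + (-5*(-5) - 2)) = (90 - 335)/(-39 + (-5*(-5) - 2)) = -245/(-39 + (25 - 2)) = -245/(-39 + 23) = -245/(-16) = -245*(-1/16) = 245/16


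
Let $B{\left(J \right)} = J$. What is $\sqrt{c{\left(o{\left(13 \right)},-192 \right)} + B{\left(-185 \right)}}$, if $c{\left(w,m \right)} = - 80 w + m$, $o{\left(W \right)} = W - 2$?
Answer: $i \sqrt{1257} \approx 35.454 i$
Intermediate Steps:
$o{\left(W \right)} = -2 + W$ ($o{\left(W \right)} = W - 2 = -2 + W$)
$c{\left(w,m \right)} = m - 80 w$
$\sqrt{c{\left(o{\left(13 \right)},-192 \right)} + B{\left(-185 \right)}} = \sqrt{\left(-192 - 80 \left(-2 + 13\right)\right) - 185} = \sqrt{\left(-192 - 880\right) - 185} = \sqrt{-1072 - 185} = \sqrt{-1257} = i \sqrt{1257}$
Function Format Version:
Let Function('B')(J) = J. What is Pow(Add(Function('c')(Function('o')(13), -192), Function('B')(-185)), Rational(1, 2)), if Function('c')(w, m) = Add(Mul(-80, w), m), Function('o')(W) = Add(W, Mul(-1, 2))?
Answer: Mul(I, Pow(1257, Rational(1, 2))) ≈ Mul(35.454, I)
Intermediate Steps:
Function('o')(W) = Add(-2, W) (Function('o')(W) = Add(W, -2) = Add(-2, W))
Function('c')(w, m) = Add(m, Mul(-80, w))
Pow(Add(Function('c')(Function('o')(13), -192), Function('B')(-185)), Rational(1, 2)) = Pow(Add(Add(-192, Mul(-80, Add(-2, 13))), -185), Rational(1, 2)) = Pow(Add(Add(-192, Mul(-80, 11)), -185), Rational(1, 2)) = Pow(Add(Add(-192, -880), -185), Rational(1, 2)) = Pow(Add(-1072, -185), Rational(1, 2)) = Pow(-1257, Rational(1, 2)) = Mul(I, Pow(1257, Rational(1, 2)))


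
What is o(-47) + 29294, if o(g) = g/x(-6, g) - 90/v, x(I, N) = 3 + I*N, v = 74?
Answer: 308890666/10545 ≈ 29293.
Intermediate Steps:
o(g) = -45/37 + g/(3 - 6*g) (o(g) = g/(3 - 6*g) - 90/74 = g/(3 - 6*g) - 90*1/74 = g/(3 - 6*g) - 45/37 = -45/37 + g/(3 - 6*g))
o(-47) + 29294 = (135 - 307*(-47))/(111*(-1 + 2*(-47))) + 29294 = (135 + 14429)/(111*(-1 - 94)) + 29294 = (1/111)*14564/(-95) + 29294 = (1/111)*(-1/95)*14564 + 29294 = -14564/10545 + 29294 = 308890666/10545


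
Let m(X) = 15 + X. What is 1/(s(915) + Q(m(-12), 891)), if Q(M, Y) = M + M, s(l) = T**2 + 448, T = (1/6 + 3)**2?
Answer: 1296/718705 ≈ 0.0018032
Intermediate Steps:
T = 361/36 (T = (1/6 + 3)**2 = (19/6)**2 = 361/36 ≈ 10.028)
s(l) = 710929/1296 (s(l) = (361/36)**2 + 448 = 130321/1296 + 448 = 710929/1296)
Q(M, Y) = 2*M
1/(s(915) + Q(m(-12), 891)) = 1/(710929/1296 + 2*(15 - 12)) = 1/(710929/1296 + 2*3) = 1/(710929/1296 + 6) = 1/(718705/1296) = 1296/718705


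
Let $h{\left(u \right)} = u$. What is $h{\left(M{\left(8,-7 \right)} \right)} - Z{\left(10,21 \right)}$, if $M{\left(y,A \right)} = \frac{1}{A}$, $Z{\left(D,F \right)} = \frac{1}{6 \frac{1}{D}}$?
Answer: $- \frac{38}{21} \approx -1.8095$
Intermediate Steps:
$Z{\left(D,F \right)} = \frac{D}{6}$
$h{\left(M{\left(8,-7 \right)} \right)} - Z{\left(10,21 \right)} = \frac{1}{-7} - \frac{1}{6} \cdot 10 = - \frac{1}{7} - \frac{5}{3} = - \frac{38}{21}$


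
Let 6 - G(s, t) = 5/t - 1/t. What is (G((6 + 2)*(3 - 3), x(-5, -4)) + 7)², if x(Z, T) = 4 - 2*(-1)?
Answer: 1369/9 ≈ 152.11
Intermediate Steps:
x(Z, T) = 6 (x(Z, T) = 4 + 2 = 6)
G(s, t) = 6 - 4/t (G(s, t) = 6 - (5/t - 1/t) = 6 - 4/t)
(G((6 + 2)*(3 - 3), x(-5, -4)) + 7)² = ((6 - 4/6) + 7)² = ((6 - 4*⅙) + 7)² = ((6 - ⅔) + 7)² = (16/3 + 7)² = (37/3)² = 1369/9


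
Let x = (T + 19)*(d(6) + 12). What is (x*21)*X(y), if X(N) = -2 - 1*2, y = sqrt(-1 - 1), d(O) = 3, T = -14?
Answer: -6300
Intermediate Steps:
y = I*sqrt(2) (y = sqrt(-2) = I*sqrt(2) ≈ 1.4142*I)
x = 75 (x = (-14 + 19)*(3 + 12) = 5*15 = 75)
X(N) = -4 (X(N) = -2 - 2 = -4)
(x*21)*X(y) = (75*21)*(-4) = 1575*(-4) = -6300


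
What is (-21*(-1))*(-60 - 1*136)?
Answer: -4116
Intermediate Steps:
(-21*(-1))*(-60 - 1*136) = 21*(-60 - 136) = 21*(-196) = -4116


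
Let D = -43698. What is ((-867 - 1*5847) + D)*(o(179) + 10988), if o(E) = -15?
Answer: -553170876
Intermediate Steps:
((-867 - 1*5847) + D)*(o(179) + 10988) = ((-867 - 1*5847) - 43698)*(-15 + 10988) = ((-867 - 5847) - 43698)*10973 = (-6714 - 43698)*10973 = -50412*10973 = -553170876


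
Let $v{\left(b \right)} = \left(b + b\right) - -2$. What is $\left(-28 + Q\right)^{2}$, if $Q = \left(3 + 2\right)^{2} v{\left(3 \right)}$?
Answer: $29584$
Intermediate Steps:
$v{\left(b \right)} = 2 + 2 b$ ($v{\left(b \right)} = 2 b + 2 = 2 + 2 b$)
$Q = 200$ ($Q = \left(3 + 2\right)^{2} \left(2 + 2 \cdot 3\right) = 5^{2} \left(2 + 6\right) = 25 \cdot 8 = 200$)
$\left(-28 + Q\right)^{2} = \left(-28 + 200\right)^{2} = 172^{2} = 29584$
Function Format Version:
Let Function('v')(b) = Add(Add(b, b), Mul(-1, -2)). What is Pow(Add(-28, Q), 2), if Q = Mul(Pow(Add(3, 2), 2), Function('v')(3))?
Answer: 29584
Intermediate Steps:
Function('v')(b) = Add(2, Mul(2, b)) (Function('v')(b) = Add(Mul(2, b), 2) = Add(2, Mul(2, b)))
Q = 200 (Q = Mul(Pow(Add(3, 2), 2), Add(2, Mul(2, 3))) = Mul(Pow(5, 2), Add(2, 6)) = Mul(25, 8) = 200)
Pow(Add(-28, Q), 2) = Pow(Add(-28, 200), 2) = Pow(172, 2) = 29584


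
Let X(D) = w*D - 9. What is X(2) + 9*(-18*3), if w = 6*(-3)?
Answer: -531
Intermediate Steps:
w = -18
X(D) = -9 - 18*D (X(D) = -18*D - 9 = -9 - 18*D)
X(2) + 9*(-18*3) = (-9 - 18*2) + 9*(-18*3) = (-9 - 36) + 9*(-54) = -45 - 486 = -531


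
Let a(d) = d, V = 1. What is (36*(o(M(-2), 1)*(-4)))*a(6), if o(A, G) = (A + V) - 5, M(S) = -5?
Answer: 7776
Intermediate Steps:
o(A, G) = -4 + A (o(A, G) = (A + 1) - 5 = (1 + A) - 5 = -4 + A)
(36*(o(M(-2), 1)*(-4)))*a(6) = (36*((-4 - 5)*(-4)))*6 = (36*(-9*(-4)))*6 = (36*36)*6 = 1296*6 = 7776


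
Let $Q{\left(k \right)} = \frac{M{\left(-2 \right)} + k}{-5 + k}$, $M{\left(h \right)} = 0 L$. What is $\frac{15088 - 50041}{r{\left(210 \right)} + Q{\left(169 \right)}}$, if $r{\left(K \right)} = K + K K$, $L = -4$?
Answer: $- \frac{5732292}{7267009} \approx -0.78881$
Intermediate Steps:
$r{\left(K \right)} = K + K^{2}$
$M{\left(h \right)} = 0$ ($M{\left(h \right)} = 0 \left(-4\right) = 0$)
$Q{\left(k \right)} = \frac{k}{-5 + k}$ ($Q{\left(k \right)} = \frac{0 + k}{-5 + k} = \frac{k}{-5 + k}$)
$\frac{15088 - 50041}{r{\left(210 \right)} + Q{\left(169 \right)}} = \frac{15088 - 50041}{210 \left(1 + 210\right) + \frac{169}{-5 + 169}} = - \frac{34953}{210 \cdot 211 + \frac{169}{164}} = - \frac{34953}{44310 + 169 \cdot \frac{1}{164}} = - \frac{34953}{44310 + \frac{169}{164}} = - \frac{34953}{\frac{7267009}{164}} = \left(-34953\right) \frac{164}{7267009} = - \frac{5732292}{7267009}$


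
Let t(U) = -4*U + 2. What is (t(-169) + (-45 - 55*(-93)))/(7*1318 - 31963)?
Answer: -1916/7579 ≈ -0.25280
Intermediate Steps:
t(U) = 2 - 4*U
(t(-169) + (-45 - 55*(-93)))/(7*1318 - 31963) = ((2 - 4*(-169)) + (-45 - 55*(-93)))/(7*1318 - 31963) = ((2 + 676) + (-45 + 5115))/(9226 - 31963) = (678 + 5070)/(-22737) = 5748*(-1/22737) = -1916/7579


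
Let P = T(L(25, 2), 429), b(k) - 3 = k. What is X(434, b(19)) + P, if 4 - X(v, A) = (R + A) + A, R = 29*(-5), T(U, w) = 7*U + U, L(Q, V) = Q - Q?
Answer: 105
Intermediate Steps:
L(Q, V) = 0
T(U, w) = 8*U
b(k) = 3 + k
R = -145
X(v, A) = 149 - 2*A (X(v, A) = 4 - ((-145 + A) + A) = 4 - (-145 + 2*A) = 4 + (145 - 2*A) = 149 - 2*A)
P = 0 (P = 8*0 = 0)
X(434, b(19)) + P = (149 - 2*(3 + 19)) + 0 = (149 - 2*22) + 0 = (149 - 44) + 0 = 105 + 0 = 105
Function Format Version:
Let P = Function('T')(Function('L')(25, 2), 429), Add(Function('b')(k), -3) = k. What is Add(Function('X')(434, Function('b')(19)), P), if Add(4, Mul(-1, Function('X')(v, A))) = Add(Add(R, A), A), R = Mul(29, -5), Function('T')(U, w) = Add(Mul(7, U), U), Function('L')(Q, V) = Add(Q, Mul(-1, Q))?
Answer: 105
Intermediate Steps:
Function('L')(Q, V) = 0
Function('T')(U, w) = Mul(8, U)
Function('b')(k) = Add(3, k)
R = -145
Function('X')(v, A) = Add(149, Mul(-2, A)) (Function('X')(v, A) = Add(4, Mul(-1, Add(Add(-145, A), A))) = Add(4, Mul(-1, Add(-145, Mul(2, A)))) = Add(4, Add(145, Mul(-2, A))) = Add(149, Mul(-2, A)))
P = 0 (P = Mul(8, 0) = 0)
Add(Function('X')(434, Function('b')(19)), P) = Add(Add(149, Mul(-2, Add(3, 19))), 0) = Add(Add(149, Mul(-2, 22)), 0) = Add(Add(149, -44), 0) = Add(105, 0) = 105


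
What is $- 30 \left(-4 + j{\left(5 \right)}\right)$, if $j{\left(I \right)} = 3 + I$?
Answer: $-120$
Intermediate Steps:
$- 30 \left(-4 + j{\left(5 \right)}\right) = - 30 \left(-4 + \left(3 + 5\right)\right) = - 30 \left(-4 + 8\right) = \left(-30\right) 4 = -120$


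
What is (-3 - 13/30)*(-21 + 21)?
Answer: 0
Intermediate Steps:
(-3 - 13/30)*(-21 + 21) = (-3 - 13*1/30)*0 = (-3 - 13/30)*0 = -103/30*0 = 0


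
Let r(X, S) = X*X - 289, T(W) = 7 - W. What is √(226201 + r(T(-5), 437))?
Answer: 2*√56514 ≈ 475.45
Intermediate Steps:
r(X, S) = -289 + X² (r(X, S) = X² - 289 = -289 + X²)
√(226201 + r(T(-5), 437)) = √(226201 + (-289 + (7 - 1*(-5))²)) = √(226201 + (-289 + (7 + 5)²)) = √(226201 + (-289 + 12²)) = √(226201 + (-289 + 144)) = √(226201 - 145) = √226056 = 2*√56514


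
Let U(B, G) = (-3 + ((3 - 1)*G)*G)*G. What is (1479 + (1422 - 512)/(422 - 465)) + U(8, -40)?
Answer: -5436153/43 ≈ -1.2642e+5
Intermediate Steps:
U(B, G) = G*(-3 + 2*G²) (U(B, G) = (-3 + (2*G)*G)*G = (-3 + 2*G²)*G = G*(-3 + 2*G²))
(1479 + (1422 - 512)/(422 - 465)) + U(8, -40) = (1479 + (1422 - 512)/(422 - 465)) - 40*(-3 + 2*(-40)²) = (1479 + 910/(-43)) - 40*(-3 + 2*1600) = (1479 + 910*(-1/43)) - 40*(-3 + 3200) = (1479 - 910/43) - 40*3197 = 62687/43 - 127880 = -5436153/43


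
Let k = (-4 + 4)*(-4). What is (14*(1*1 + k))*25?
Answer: 350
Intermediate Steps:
k = 0 (k = 0*(-4) = 0)
(14*(1*1 + k))*25 = (14*(1*1 + 0))*25 = (14*(1 + 0))*25 = (14*1)*25 = 14*25 = 350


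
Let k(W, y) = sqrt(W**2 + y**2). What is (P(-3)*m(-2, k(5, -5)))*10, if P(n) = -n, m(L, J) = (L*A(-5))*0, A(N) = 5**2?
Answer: 0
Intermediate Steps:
A(N) = 25
m(L, J) = 0 (m(L, J) = (L*25)*0 = (25*L)*0 = 0)
(P(-3)*m(-2, k(5, -5)))*10 = (-1*(-3)*0)*10 = (3*0)*10 = 0*10 = 0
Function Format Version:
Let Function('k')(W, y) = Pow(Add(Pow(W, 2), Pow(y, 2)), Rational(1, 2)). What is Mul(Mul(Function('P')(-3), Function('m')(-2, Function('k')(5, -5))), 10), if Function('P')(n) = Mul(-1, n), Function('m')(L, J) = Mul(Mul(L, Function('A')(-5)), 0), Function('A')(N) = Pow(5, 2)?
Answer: 0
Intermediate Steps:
Function('A')(N) = 25
Function('m')(L, J) = 0 (Function('m')(L, J) = Mul(Mul(L, 25), 0) = Mul(Mul(25, L), 0) = 0)
Mul(Mul(Function('P')(-3), Function('m')(-2, Function('k')(5, -5))), 10) = Mul(Mul(Mul(-1, -3), 0), 10) = Mul(Mul(3, 0), 10) = Mul(0, 10) = 0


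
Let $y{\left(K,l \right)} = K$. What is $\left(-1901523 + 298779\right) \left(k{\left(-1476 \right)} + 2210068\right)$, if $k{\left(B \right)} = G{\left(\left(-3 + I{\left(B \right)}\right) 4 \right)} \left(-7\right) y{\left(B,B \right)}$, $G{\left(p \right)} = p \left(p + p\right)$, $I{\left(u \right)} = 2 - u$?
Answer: $-1152879483350186592$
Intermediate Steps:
$G{\left(p \right)} = 2 p^{2}$ ($G{\left(p \right)} = p 2 p = 2 p^{2}$)
$k{\left(B \right)} = - 14 B \left(-4 - 4 B\right)^{2}$ ($k{\left(B \right)} = 2 \left(\left(-3 - \left(-2 + B\right)\right) 4\right)^{2} \left(-7\right) B = 2 \left(\left(-1 - B\right) 4\right)^{2} \left(-7\right) B = 2 \left(-4 - 4 B\right)^{2} \left(-7\right) B = - 14 \left(-4 - 4 B\right)^{2} B = - 14 B \left(-4 - 4 B\right)^{2}$)
$\left(-1901523 + 298779\right) \left(k{\left(-1476 \right)} + 2210068\right) = \left(-1901523 + 298779\right) \left(\left(-224\right) \left(-1476\right) \left(1 - 1476\right)^{2} + 2210068\right) = - 1602744 \left(\left(-224\right) \left(-1476\right) \left(-1475\right)^{2} + 2210068\right) = - 1602744 \left(\left(-224\right) \left(-1476\right) 2175625 + 2210068\right) = - 1602744 \left(719313840000 + 2210068\right) = \left(-1602744\right) 719316050068 = -1152879483350186592$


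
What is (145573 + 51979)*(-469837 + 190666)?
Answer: -55150789392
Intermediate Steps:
(145573 + 51979)*(-469837 + 190666) = 197552*(-279171) = -55150789392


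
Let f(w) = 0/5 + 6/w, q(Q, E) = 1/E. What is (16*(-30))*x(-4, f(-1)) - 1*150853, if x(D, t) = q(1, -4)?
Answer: -150733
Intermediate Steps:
f(w) = 6/w (f(w) = 0*(⅕) + 6/w = 0 + 6/w = 6/w)
x(D, t) = -¼ (x(D, t) = 1/(-4) = -¼)
(16*(-30))*x(-4, f(-1)) - 1*150853 = (16*(-30))*(-¼) - 1*150853 = -480*(-¼) - 150853 = 120 - 150853 = -150733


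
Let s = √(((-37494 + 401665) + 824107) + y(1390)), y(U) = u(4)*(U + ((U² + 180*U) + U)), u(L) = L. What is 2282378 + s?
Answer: 2282378 + √9928598 ≈ 2.2855e+6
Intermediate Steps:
y(U) = 4*U² + 728*U (y(U) = 4*(U + ((U² + 180*U) + U)) = 4*(U + (U² + 181*U)) = 4*(U² + 182*U) = 4*U² + 728*U)
s = √9928598 (s = √(((-37494 + 401665) + 824107) + 4*1390*(182 + 1390)) = √((364171 + 824107) + 4*1390*1572) = √(1188278 + 8740320) = √9928598 ≈ 3151.0)
2282378 + s = 2282378 + √9928598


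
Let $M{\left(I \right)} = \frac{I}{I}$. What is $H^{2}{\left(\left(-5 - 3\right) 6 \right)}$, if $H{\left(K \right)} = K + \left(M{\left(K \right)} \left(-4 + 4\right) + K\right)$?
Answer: $9216$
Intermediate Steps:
$M{\left(I \right)} = 1$
$H{\left(K \right)} = 2 K$ ($H{\left(K \right)} = K + \left(1 \left(-4 + 4\right) + K\right) = K + \left(1 \cdot 0 + K\right) = K + \left(0 + K\right) = K + K = 2 K$)
$H^{2}{\left(\left(-5 - 3\right) 6 \right)} = \left(2 \left(-5 - 3\right) 6\right)^{2} = \left(2 \left(\left(-8\right) 6\right)\right)^{2} = \left(2 \left(-48\right)\right)^{2} = \left(-96\right)^{2} = 9216$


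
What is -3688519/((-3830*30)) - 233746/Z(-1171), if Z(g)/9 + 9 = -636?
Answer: 3217951213/44466300 ≈ 72.368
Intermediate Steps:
Z(g) = -5805 (Z(g) = -81 + 9*(-636) = -81 - 5724 = -5805)
-3688519/((-3830*30)) - 233746/Z(-1171) = -3688519/((-3830*30)) - 233746/(-5805) = -3688519/(-114900) - 233746*(-1/5805) = -3688519*(-1/114900) + 233746/5805 = 3688519/114900 + 233746/5805 = 3217951213/44466300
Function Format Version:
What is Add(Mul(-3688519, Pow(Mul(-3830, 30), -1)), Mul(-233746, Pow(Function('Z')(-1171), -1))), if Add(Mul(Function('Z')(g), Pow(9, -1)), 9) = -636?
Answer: Rational(3217951213, 44466300) ≈ 72.368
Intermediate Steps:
Function('Z')(g) = -5805 (Function('Z')(g) = Add(-81, Mul(9, -636)) = Add(-81, -5724) = -5805)
Add(Mul(-3688519, Pow(Mul(-3830, 30), -1)), Mul(-233746, Pow(Function('Z')(-1171), -1))) = Add(Mul(-3688519, Pow(Mul(-3830, 30), -1)), Mul(-233746, Pow(-5805, -1))) = Add(Mul(-3688519, Pow(-114900, -1)), Mul(-233746, Rational(-1, 5805))) = Add(Mul(-3688519, Rational(-1, 114900)), Rational(233746, 5805)) = Add(Rational(3688519, 114900), Rational(233746, 5805)) = Rational(3217951213, 44466300)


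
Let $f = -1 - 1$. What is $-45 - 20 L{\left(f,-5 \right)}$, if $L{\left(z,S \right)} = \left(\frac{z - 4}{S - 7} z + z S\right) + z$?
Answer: $-185$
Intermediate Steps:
$f = -2$
$L{\left(z,S \right)} = z + S z + \frac{z \left(-4 + z\right)}{-7 + S}$ ($L{\left(z,S \right)} = \left(\frac{-4 + z}{-7 + S} z + S z\right) + z = \left(\frac{z \left(-4 + z\right)}{-7 + S} + S z\right) + z = \left(S z + \frac{z \left(-4 + z\right)}{-7 + S}\right) + z = z + S z + \frac{z \left(-4 + z\right)}{-7 + S}$)
$-45 - 20 L{\left(f,-5 \right)} = -45 - 20 \left(- \frac{2 \left(-11 - 2 + \left(-5\right)^{2} - -30\right)}{-7 - 5}\right) = -45 - 20 \left(- \frac{2 \left(-11 - 2 + 25 + 30\right)}{-12}\right) = -45 - 20 \left(\left(-2\right) \left(- \frac{1}{12}\right) 42\right) = -45 - 140 = -185$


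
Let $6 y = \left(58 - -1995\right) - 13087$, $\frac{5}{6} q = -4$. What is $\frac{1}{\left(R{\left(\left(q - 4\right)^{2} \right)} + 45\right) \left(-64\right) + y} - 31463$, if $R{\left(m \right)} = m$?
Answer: $- \frac{7610239002}{241879} \approx -31463.0$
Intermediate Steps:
$q = - \frac{24}{5}$ ($q = \frac{6}{5} \left(-4\right) = - \frac{24}{5} \approx -4.8$)
$y = -1839$ ($y = \frac{\left(58 - -1995\right) - 13087}{6} = \frac{\left(58 + 1995\right) - 13087}{6} = \frac{2053 - 13087}{6} = \frac{1}{6} \left(-11034\right) = -1839$)
$\frac{1}{\left(R{\left(\left(q - 4\right)^{2} \right)} + 45\right) \left(-64\right) + y} - 31463 = \frac{1}{\left(\left(- \frac{24}{5} - 4\right)^{2} + 45\right) \left(-64\right) - 1839} - 31463 = \frac{1}{\left(\left(- \frac{44}{5}\right)^{2} + 45\right) \left(-64\right) - 1839} - 31463 = \frac{1}{\left(\frac{1936}{25} + 45\right) \left(-64\right) - 1839} - 31463 = \frac{1}{\frac{3061}{25} \left(-64\right) - 1839} - 31463 = \frac{1}{- \frac{195904}{25} - 1839} - 31463 = \frac{1}{- \frac{241879}{25}} - 31463 = - \frac{25}{241879} - 31463 = - \frac{7610239002}{241879}$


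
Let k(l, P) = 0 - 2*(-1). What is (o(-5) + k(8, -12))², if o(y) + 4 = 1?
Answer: 1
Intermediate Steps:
k(l, P) = 2 (k(l, P) = 0 + 2 = 2)
o(y) = -3 (o(y) = -4 + 1 = -3)
(o(-5) + k(8, -12))² = (-3 + 2)² = (-1)² = 1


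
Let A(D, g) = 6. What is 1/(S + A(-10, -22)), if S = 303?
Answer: 1/309 ≈ 0.0032362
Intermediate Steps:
1/(S + A(-10, -22)) = 1/(303 + 6) = 1/309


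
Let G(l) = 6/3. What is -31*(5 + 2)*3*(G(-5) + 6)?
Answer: -5208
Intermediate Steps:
G(l) = 2 (G(l) = 6*(⅓) = 2)
-31*(5 + 2)*3*(G(-5) + 6) = -31*(5 + 2)*3*(2 + 6) = -217*3*8 = -217*24 = -31*168 = -5208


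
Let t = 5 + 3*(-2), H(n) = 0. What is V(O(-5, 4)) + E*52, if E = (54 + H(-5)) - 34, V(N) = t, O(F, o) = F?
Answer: 1039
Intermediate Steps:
t = -1 (t = 5 - 6 = -1)
V(N) = -1
E = 20 (E = (54 + 0) - 34 = 54 - 34 = 20)
V(O(-5, 4)) + E*52 = -1 + 20*52 = -1 + 1040 = 1039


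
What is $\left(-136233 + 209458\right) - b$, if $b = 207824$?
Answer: $-134599$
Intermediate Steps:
$\left(-136233 + 209458\right) - b = \left(-136233 + 209458\right) - 207824 = 73225 - 207824 = -134599$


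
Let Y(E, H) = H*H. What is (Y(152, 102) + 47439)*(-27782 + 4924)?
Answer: -1322175294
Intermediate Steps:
Y(E, H) = H**2
(Y(152, 102) + 47439)*(-27782 + 4924) = (102**2 + 47439)*(-27782 + 4924) = (10404 + 47439)*(-22858) = 57843*(-22858) = -1322175294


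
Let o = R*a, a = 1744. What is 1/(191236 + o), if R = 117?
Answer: 1/395284 ≈ 2.5298e-6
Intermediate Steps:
o = 204048 (o = 117*1744 = 204048)
1/(191236 + o) = 1/(191236 + 204048) = 1/395284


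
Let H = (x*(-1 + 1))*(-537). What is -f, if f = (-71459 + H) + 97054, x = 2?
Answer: -25595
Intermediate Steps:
H = 0 (H = (2*(-1 + 1))*(-537) = (2*0)*(-537) = 0*(-537) = 0)
f = 25595 (f = (-71459 + 0) + 97054 = -71459 + 97054 = 25595)
-f = -1*25595 = -25595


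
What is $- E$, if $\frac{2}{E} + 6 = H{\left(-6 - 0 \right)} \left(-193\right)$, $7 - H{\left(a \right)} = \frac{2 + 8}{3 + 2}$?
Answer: $\frac{2}{971} \approx 0.0020597$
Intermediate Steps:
$H{\left(a \right)} = 5$ ($H{\left(a \right)} = 7 - \frac{2 + 8}{3 + 2} = 7 - \frac{10}{5} = 7 - 10 \cdot \frac{1}{5} = 7 - 2 = 5$)
$E = - \frac{2}{971}$ ($E = \frac{2}{-6 + 5 \left(-193\right)} = \frac{2}{-6 - 965} = \frac{2}{-971} = 2 \left(- \frac{1}{971}\right) = - \frac{2}{971} \approx -0.0020597$)
$- E = \left(-1\right) \left(- \frac{2}{971}\right) = \frac{2}{971}$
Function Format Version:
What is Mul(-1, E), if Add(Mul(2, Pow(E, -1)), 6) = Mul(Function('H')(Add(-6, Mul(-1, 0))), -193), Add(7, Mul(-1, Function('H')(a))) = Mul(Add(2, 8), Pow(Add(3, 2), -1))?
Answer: Rational(2, 971) ≈ 0.0020597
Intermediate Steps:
Function('H')(a) = 5 (Function('H')(a) = Add(7, Mul(-1, Mul(Add(2, 8), Pow(Add(3, 2), -1)))) = Add(7, Mul(-1, Mul(10, Pow(5, -1)))) = Add(7, Mul(-1, Mul(10, Rational(1, 5)))) = Add(7, Mul(-1, 2)) = Add(7, -2) = 5)
E = Rational(-2, 971) (E = Mul(2, Pow(Add(-6, Mul(5, -193)), -1)) = Mul(2, Pow(Add(-6, -965), -1)) = Mul(2, Pow(-971, -1)) = Mul(2, Rational(-1, 971)) = Rational(-2, 971) ≈ -0.0020597)
Mul(-1, E) = Mul(-1, Rational(-2, 971)) = Rational(2, 971)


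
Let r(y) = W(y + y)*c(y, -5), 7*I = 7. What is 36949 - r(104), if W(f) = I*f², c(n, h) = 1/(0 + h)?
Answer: 228009/5 ≈ 45602.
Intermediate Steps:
c(n, h) = 1/h
I = 1 (I = (⅐)*7 = 1)
W(f) = f² (W(f) = 1*f² = f²)
r(y) = -4*y²/5 (r(y) = (y + y)²/(-5) = (2*y)²*(-⅕) = (4*y²)*(-⅕) = -4*y²/5)
36949 - r(104) = 36949 - (-4)*104²/5 = 36949 - (-4)*10816/5 = 36949 - 1*(-43264/5) = 36949 + 43264/5 = 228009/5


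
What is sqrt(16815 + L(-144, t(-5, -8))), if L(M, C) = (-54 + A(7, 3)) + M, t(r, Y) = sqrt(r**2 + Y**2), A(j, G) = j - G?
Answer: sqrt(16621) ≈ 128.92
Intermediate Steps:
t(r, Y) = sqrt(Y**2 + r**2)
L(M, C) = -50 + M (L(M, C) = (-54 + (7 - 1*3)) + M = (-54 + (7 - 3)) + M = (-54 + 4) + M = -50 + M)
sqrt(16815 + L(-144, t(-5, -8))) = sqrt(16815 + (-50 - 144)) = sqrt(16815 - 194) = sqrt(16621)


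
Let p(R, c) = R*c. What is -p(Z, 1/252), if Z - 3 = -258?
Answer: 85/84 ≈ 1.0119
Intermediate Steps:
Z = -255 (Z = 3 - 258 = -255)
-p(Z, 1/252) = -(-255)/252 = -1*(-85/84) = 85/84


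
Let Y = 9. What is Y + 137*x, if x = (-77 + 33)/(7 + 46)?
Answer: -5551/53 ≈ -104.74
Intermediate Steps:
x = -44/53 ≈ -0.83019
Y + 137*x = 9 + 137*(-44/53) = 9 - 6028/53 = -5551/53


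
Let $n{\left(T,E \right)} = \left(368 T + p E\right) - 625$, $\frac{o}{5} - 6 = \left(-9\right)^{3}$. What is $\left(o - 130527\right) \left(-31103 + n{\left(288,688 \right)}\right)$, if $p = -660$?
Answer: $50950351008$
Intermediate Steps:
$o = -3615$ ($o = 30 + 5 \left(-9\right)^{3} = 30 + 5 \left(-729\right) = 30 - 3645 = -3615$)
$n{\left(T,E \right)} = -625 - 660 E + 368 T$ ($n{\left(T,E \right)} = \left(368 T - 660 E\right) - 625 = \left(- 660 E + 368 T\right) - 625 = -625 - 660 E + 368 T$)
$\left(o - 130527\right) \left(-31103 + n{\left(288,688 \right)}\right) = \left(-3615 - 130527\right) \left(-31103 - 348721\right) = - 134142 \left(-31103 - 348721\right) = \left(-134142\right) \left(-379824\right) = 50950351008$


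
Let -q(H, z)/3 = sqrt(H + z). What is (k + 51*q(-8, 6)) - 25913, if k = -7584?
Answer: -33497 - 153*I*sqrt(2) ≈ -33497.0 - 216.37*I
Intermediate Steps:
q(H, z) = -3*sqrt(H + z)
(k + 51*q(-8, 6)) - 25913 = (-7584 + 51*(-3*sqrt(-8 + 6))) - 25913 = (-7584 + 51*(-3*I*sqrt(2))) - 25913 = (-7584 - 153*I*sqrt(2)) - 25913 = -33497 - 153*I*sqrt(2)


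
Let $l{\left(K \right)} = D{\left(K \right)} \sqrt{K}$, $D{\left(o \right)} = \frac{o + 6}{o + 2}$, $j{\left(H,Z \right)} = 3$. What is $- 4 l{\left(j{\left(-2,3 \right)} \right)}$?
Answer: $- \frac{36 \sqrt{3}}{5} \approx -12.471$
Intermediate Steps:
$D{\left(o \right)} = \frac{6 + o}{2 + o}$
$l{\left(K \right)} = \frac{\sqrt{K} \left(6 + K\right)}{2 + K}$ ($l{\left(K \right)} = \frac{6 + K}{2 + K} \sqrt{K} = \frac{\sqrt{K} \left(6 + K\right)}{2 + K}$)
$- 4 l{\left(j{\left(-2,3 \right)} \right)} = - 4 \frac{\sqrt{3} \left(6 + 3\right)}{2 + 3} = - 4 \sqrt{3} \cdot \frac{1}{5} \cdot 9 = - 4 \frac{9 \sqrt{3}}{5} = - \frac{36 \sqrt{3}}{5}$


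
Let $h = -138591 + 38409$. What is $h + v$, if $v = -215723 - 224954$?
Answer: $-540859$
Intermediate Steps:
$v = -440677$ ($v = -215723 - 224954 = -440677$)
$h = -100182$
$h + v = -100182 - 440677 = -540859$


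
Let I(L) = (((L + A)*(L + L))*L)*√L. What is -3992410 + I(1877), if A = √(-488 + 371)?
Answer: -3992410 + 13225826266*√1877 + 21138774*I*√24401 ≈ 5.73e+11 + 3.302e+9*I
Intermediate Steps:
A = 3*I*√13 (A = √(-117) = 3*I*√13 ≈ 10.817*I)
I(L) = 2*L^(5/2)*(L + 3*I*√13) (I(L) = (((L + 3*I*√13)*(L + L))*L)*√L = (((L + 3*I*√13)*(2*L))*L)*√L = ((2*L*(L + 3*I*√13))*L)*√L = (2*L²*(L + 3*I*√13))*√L = 2*L^(5/2)*(L + 3*I*√13))
-3992410 + I(1877) = -3992410 + 2*1877^(5/2)*(1877 + 3*I*√13) = -3992410 + 2*(3523129*√1877)*(1877 + 3*I*√13) = -3992410 + 7046258*√1877*(1877 + 3*I*√13)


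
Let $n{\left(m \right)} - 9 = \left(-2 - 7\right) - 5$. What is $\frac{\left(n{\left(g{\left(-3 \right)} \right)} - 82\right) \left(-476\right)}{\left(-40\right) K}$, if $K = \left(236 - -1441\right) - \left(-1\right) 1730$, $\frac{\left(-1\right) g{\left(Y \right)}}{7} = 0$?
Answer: $- \frac{10353}{34070} \approx -0.30387$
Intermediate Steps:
$g{\left(Y \right)} = 0$ ($g{\left(Y \right)} = \left(-7\right) 0 = 0$)
$K = 3407$ ($K = \left(236 + 1441\right) - -1730 = 1677 + 1730 = 3407$)
$n{\left(m \right)} = -5$ ($n{\left(m \right)} = 9 - 14 = -5$)
$\frac{\left(n{\left(g{\left(-3 \right)} \right)} - 82\right) \left(-476\right)}{\left(-40\right) K} = \frac{\left(-5 - 82\right) \left(-476\right)}{\left(-40\right) 3407} = \frac{\left(-87\right) \left(-476\right)}{-136280} = 41412 \left(- \frac{1}{136280}\right) = - \frac{10353}{34070}$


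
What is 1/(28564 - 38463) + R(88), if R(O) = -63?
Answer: -623638/9899 ≈ -63.000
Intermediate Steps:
1/(28564 - 38463) + R(88) = 1/(28564 - 38463) - 63 = 1/(-9899) - 63 = -1/9899 - 63 = -623638/9899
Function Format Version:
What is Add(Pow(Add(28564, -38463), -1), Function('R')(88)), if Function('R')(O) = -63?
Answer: Rational(-623638, 9899) ≈ -63.000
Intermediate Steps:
Add(Pow(Add(28564, -38463), -1), Function('R')(88)) = Add(Pow(Add(28564, -38463), -1), -63) = Add(Pow(-9899, -1), -63) = Add(Rational(-1, 9899), -63) = Rational(-623638, 9899)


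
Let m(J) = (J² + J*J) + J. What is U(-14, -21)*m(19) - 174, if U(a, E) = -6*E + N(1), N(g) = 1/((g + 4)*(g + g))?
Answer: 932661/10 ≈ 93266.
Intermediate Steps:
N(g) = 1/(2*g*(4 + g)) (N(g) = 1/((4 + g)*(2*g)) = 1/(2*g*(4 + g)))
m(J) = J + 2*J² (m(J) = (J² + J²) + J = 2*J² + J = J + 2*J²)
U(a, E) = ⅒ - 6*E (U(a, E) = -6*E + (½)/(1*(4 + 1)) = -6*E + (½)*1/5 = -6*E + (½)*1*(⅕) = -6*E + ⅒ = ⅒ - 6*E)
U(-14, -21)*m(19) - 174 = (⅒ - 6*(-21))*(19*(1 + 2*19)) - 174 = (⅒ + 126)*(19*(1 + 38)) - 174 = 1261*(19*39)/10 - 174 = (1261/10)*741 - 174 = 934401/10 - 174 = 932661/10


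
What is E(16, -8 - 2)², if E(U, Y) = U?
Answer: 256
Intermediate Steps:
E(16, -8 - 2)² = 16² = 256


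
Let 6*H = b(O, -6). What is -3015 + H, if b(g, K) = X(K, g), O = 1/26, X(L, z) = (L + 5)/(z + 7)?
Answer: -1655248/549 ≈ -3015.0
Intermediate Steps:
X(L, z) = (5 + L)/(7 + z)
O = 1/26 ≈ 0.038462
b(g, K) = (5 + K)/(7 + g)
H = -13/549 (H = ((5 - 6)/(7 + 1/26))/6 = (-1/(183/26))/6 = ((26/183)*(-1))/6 = (1/6)*(-26/183) = -13/549 ≈ -0.023679)
-3015 + H = -3015 - 13/549 = -1655248/549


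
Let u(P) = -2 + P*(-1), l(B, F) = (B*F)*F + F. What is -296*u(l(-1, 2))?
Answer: 0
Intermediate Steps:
l(B, F) = F + B*F² (l(B, F) = B*F² + F = F + B*F²)
u(P) = -2 - P
-296*u(l(-1, 2)) = -296*(-2 - 2*(1 - 1*2)) = -296*(-2 - 2*(1 - 2)) = -296*(-2 - 2*(-1)) = -296*(-2 - 1*(-2)) = -296*(-2 + 2) = -296*0 = 0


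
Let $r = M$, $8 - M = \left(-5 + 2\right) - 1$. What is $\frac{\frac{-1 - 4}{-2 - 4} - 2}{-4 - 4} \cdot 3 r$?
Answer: $\frac{21}{4} \approx 5.25$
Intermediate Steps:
$M = 12$ ($M = 8 - \left(\left(-5 + 2\right) - 1\right) = 8 - \left(-3 - 1\right) = 8 - -4 = 8 + 4 = 12$)
$r = 12$
$\frac{\frac{-1 - 4}{-2 - 4} - 2}{-4 - 4} \cdot 3 r = \frac{\frac{-1 - 4}{-2 - 4} - 2}{-4 - 4} \cdot 3 \cdot 12 = \frac{- \frac{5}{-6} - 2}{-8} \cdot 3 \cdot 12 = \left(\left(-5\right) \left(- \frac{1}{6}\right) - 2\right) \left(- \frac{1}{8}\right) 3 \cdot 12 = \left(\frac{5}{6} - 2\right) \left(- \frac{1}{8}\right) 3 \cdot 12 = \left(- \frac{7}{6}\right) \left(- \frac{1}{8}\right) 3 \cdot 12 = \frac{7}{48} \cdot 3 \cdot 12 = \frac{7}{16} \cdot 12 = \frac{21}{4}$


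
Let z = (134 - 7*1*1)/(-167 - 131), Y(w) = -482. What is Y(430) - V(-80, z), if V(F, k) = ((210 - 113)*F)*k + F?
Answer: -552658/149 ≈ -3709.1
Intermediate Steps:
z = -127/298 (z = (134 - 7*1)/(-298) = (134 - 7)*(-1/298) = 127*(-1/298) = -127/298 ≈ -0.42617)
V(F, k) = F + 97*F*k (V(F, k) = (97*F)*k + F = 97*F*k + F = F + 97*F*k)
Y(430) - V(-80, z) = -482 - (-80)*(1 + 97*(-127/298)) = -482 - (-80)*(1 - 12319/298) = -482 - (-80)*(-12021)/298 = -482 - 1*480840/149 = -482 - 480840/149 = -552658/149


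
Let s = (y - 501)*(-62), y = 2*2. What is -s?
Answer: -30814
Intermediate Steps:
y = 4
s = 30814 (s = (4 - 501)*(-62) = -497*(-62) = 30814)
-s = -1*30814 = -30814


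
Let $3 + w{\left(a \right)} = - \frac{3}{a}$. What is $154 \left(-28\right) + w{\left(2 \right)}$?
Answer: $- \frac{8633}{2} \approx -4316.5$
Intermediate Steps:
$w{\left(a \right)} = -3 - \frac{3}{a}$
$154 \left(-28\right) + w{\left(2 \right)} = 154 \left(-28\right) - \left(3 + \frac{3}{2}\right) = -4312 - \frac{9}{2} = - \frac{8633}{2}$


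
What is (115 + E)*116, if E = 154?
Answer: 31204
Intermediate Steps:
(115 + E)*116 = (115 + 154)*116 = 269*116 = 31204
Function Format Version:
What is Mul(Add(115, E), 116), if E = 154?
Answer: 31204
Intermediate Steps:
Mul(Add(115, E), 116) = Mul(Add(115, 154), 116) = Mul(269, 116) = 31204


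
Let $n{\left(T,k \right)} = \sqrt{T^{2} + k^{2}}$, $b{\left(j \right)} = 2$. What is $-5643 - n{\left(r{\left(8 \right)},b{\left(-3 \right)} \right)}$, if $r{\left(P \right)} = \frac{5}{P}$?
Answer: $-5643 - \frac{\sqrt{281}}{8} \approx -5645.1$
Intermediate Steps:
$-5643 - n{\left(r{\left(8 \right)},b{\left(-3 \right)} \right)} = -5643 - \sqrt{\left(\frac{5}{8}\right)^{2} + 2^{2}} = -5643 - \sqrt{\left(5 \cdot \frac{1}{8}\right)^{2} + 4} = -5643 - \sqrt{\left(\frac{5}{8}\right)^{2} + 4} = -5643 - \sqrt{\frac{25}{64} + 4} = -5643 - \sqrt{\frac{281}{64}} = -5643 - \frac{\sqrt{281}}{8}$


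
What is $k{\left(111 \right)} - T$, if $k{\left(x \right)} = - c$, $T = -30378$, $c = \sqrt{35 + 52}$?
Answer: $30378 - \sqrt{87} \approx 30369.0$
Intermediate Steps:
$c = \sqrt{87} \approx 9.3274$
$k{\left(x \right)} = - \sqrt{87}$
$k{\left(111 \right)} - T = - \sqrt{87} - -30378 = - \sqrt{87} + 30378 = 30378 - \sqrt{87}$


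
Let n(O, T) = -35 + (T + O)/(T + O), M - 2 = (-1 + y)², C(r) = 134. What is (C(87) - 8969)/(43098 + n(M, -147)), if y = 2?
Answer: -8835/43064 ≈ -0.20516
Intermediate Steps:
M = 3 (M = 2 + (-1 + 2)² = 2 + 1² = 2 + 1 = 3)
n(O, T) = -34 (n(O, T) = -35 + (O + T)/(O + T) = -35 + 1 = -34)
(C(87) - 8969)/(43098 + n(M, -147)) = (134 - 8969)/(43098 - 34) = -8835/43064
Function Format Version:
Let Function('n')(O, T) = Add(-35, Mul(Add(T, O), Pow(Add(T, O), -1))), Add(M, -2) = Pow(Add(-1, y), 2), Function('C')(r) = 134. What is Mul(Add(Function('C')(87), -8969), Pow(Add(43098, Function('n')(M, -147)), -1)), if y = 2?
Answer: Rational(-8835, 43064) ≈ -0.20516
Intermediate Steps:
M = 3 (M = Add(2, Pow(Add(-1, 2), 2)) = Add(2, Pow(1, 2)) = Add(2, 1) = 3)
Function('n')(O, T) = -34 (Function('n')(O, T) = Add(-35, Mul(Add(O, T), Pow(Add(O, T), -1))) = Add(-35, 1) = -34)
Mul(Add(Function('C')(87), -8969), Pow(Add(43098, Function('n')(M, -147)), -1)) = Mul(Add(134, -8969), Pow(Add(43098, -34), -1)) = Mul(-8835, Pow(43064, -1)) = Mul(-8835, Rational(1, 43064)) = Rational(-8835, 43064)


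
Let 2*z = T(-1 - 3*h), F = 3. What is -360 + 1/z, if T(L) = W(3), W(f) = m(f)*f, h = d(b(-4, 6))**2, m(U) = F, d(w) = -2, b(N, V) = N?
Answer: -3238/9 ≈ -359.78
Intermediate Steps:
m(U) = 3
h = 4 (h = (-2)**2 = 4)
W(f) = 3*f
T(L) = 9 (T(L) = 3*3 = 9)
z = 9/2 (z = (1/2)*9 = 9/2 ≈ 4.5000)
-360 + 1/z = -360 + 1/(9/2) = -360 + 2/9 = -3238/9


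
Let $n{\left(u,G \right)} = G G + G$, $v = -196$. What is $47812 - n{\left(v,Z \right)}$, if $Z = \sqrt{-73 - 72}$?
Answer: $47957 - i \sqrt{145} \approx 47957.0 - 12.042 i$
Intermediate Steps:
$Z = i \sqrt{145}$ ($Z = \sqrt{-145} = i \sqrt{145} \approx 12.042 i$)
$n{\left(u,G \right)} = G + G^{2}$ ($n{\left(u,G \right)} = G^{2} + G = G + G^{2}$)
$47812 - n{\left(v,Z \right)} = 47812 - i \sqrt{145} \left(1 + i \sqrt{145}\right)$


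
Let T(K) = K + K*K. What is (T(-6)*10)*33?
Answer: 9900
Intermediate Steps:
T(K) = K + K²
(T(-6)*10)*33 = (-6*(1 - 6)*10)*33 = (-6*(-5)*10)*33 = (30*10)*33 = 300*33 = 9900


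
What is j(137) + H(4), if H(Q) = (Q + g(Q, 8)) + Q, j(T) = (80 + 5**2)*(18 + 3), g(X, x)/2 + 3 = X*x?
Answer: 2271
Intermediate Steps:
g(X, x) = -6 + 2*X*x (g(X, x) = -6 + 2*(X*x) = -6 + 2*X*x)
j(T) = 2205 (j(T) = (80 + 25)*21 = 105*21 = 2205)
H(Q) = -6 + 18*Q (H(Q) = (Q + (-6 + 2*Q*8)) + Q = (Q + (-6 + 16*Q)) + Q = (-6 + 17*Q) + Q = -6 + 18*Q)
j(137) + H(4) = 2205 + (-6 + 18*4) = 2205 + (-6 + 72) = 2205 + 66 = 2271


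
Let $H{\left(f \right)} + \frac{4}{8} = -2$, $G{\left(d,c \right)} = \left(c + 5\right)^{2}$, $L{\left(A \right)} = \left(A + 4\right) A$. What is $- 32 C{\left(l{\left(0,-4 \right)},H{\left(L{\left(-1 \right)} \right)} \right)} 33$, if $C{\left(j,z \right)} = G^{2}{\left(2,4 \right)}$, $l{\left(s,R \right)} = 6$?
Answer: $-6928416$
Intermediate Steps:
$L{\left(A \right)} = A \left(4 + A\right)$ ($L{\left(A \right)} = \left(4 + A\right) A = A \left(4 + A\right)$)
$G{\left(d,c \right)} = \left(5 + c\right)^{2}$
$H{\left(f \right)} = - \frac{5}{2}$ ($H{\left(f \right)} = - \frac{1}{2} - 2 = - \frac{5}{2}$)
$C{\left(j,z \right)} = 6561$ ($C{\left(j,z \right)} = \left(\left(5 + 4\right)^{2}\right)^{2} = \left(9^{2}\right)^{2} = 81^{2} = 6561$)
$- 32 C{\left(l{\left(0,-4 \right)},H{\left(L{\left(-1 \right)} \right)} \right)} 33 = \left(-32\right) 6561 \cdot 33 = \left(-209952\right) 33 = -6928416$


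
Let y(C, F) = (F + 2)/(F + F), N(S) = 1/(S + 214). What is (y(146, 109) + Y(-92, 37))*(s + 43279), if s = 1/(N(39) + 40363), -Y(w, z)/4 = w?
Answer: 7100942778790071/445236224 ≈ 1.5949e+7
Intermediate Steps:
N(S) = 1/(214 + S)
y(C, F) = (2 + F)/(2*F) (y(C, F) = (2 + F)/((2*F)) = (2 + F)*(1/(2*F)) = (2 + F)/(2*F))
Y(w, z) = -4*w
s = 253/10211840 (s = 1/(1/(214 + 39) + 40363) = 1/(1/253 + 40363) = 1/(10211840/253) = 253/10211840 ≈ 2.4775e-5)
(y(146, 109) + Y(-92, 37))*(s + 43279) = ((½)*(2 + 109)/109 - 4*(-92))*(253/10211840 + 43279) = ((½)*(1/109)*111 + 368)*(441958223613/10211840) = (111/218 + 368)*(441958223613/10211840) = (80335/218)*(441958223613/10211840) = 7100942778790071/445236224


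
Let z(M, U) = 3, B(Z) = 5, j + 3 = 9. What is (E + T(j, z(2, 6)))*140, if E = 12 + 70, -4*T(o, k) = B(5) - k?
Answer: 11410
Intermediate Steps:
j = 6 (j = -3 + 9 = 6)
T(o, k) = -5/4 + k/4 (T(o, k) = -(5 - k)/4 = -5/4 + k/4)
E = 82
(E + T(j, z(2, 6)))*140 = (82 + (-5/4 + (¼)*3))*140 = (82 + (-5/4 + ¾))*140 = (82 - ½)*140 = (163/2)*140 = 11410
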